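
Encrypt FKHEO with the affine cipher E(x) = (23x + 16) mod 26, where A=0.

BMVEA

F(5): 23·5+16=131≡1 → B
K(10): 23·10+16=246≡12 → M
H(7): 23·7+16=177≡21 → V
E(4): 23·4+16=108≡4 → E
O(14): 23·14+16=338≡0 → A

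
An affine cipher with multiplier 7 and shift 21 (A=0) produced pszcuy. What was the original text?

ohiblt

The inverse of 7 mod 26 is 15, since 7·15=105≡1. Apply D(y)=15·(y−21) mod 26:
p(15): 15·(15−21)=-90≡14 → o
s(18): 15·(18−21)=-45≡7 → h
z(25): 15·(25−21)=60≡8 → i
c(2): 15·(2−21)=-285≡1 → b
u(20): 15·(20−21)=-15≡11 → l
y(24): 15·(24−21)=45≡19 → t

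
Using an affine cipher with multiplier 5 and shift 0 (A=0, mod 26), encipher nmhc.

n(13): 5·13+0=65≡13 → n
m(12): 5·12+0=60≡8 → i
h(7): 5·7+0=35≡9 → j
c(2): 5·2+0=10 → k

nijk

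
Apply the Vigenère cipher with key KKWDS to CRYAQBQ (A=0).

Repeat the key across the message: KKWDSKK
C(2)+K(10): 12 → M
R(17)+K(10): 27≡1 → B
Y(24)+W(22): 46≡20 → U
A(0)+D(3): 3 → D
Q(16)+S(18): 34≡8 → I
B(1)+K(10): 11 → L
Q(16)+K(10): 26≡0 → A

MBUDILA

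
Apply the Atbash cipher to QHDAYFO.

JSWZBUL

Q(16) → J(9)
H(7) → S(18)
D(3) → W(22)
A(0) → Z(25)
Y(24) → B(1)
F(5) → U(20)
O(14) → L(11)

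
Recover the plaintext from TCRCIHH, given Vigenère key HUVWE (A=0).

MIWGEAN

Repeat the key across the ciphertext: HUVWEHU
T(19)−H(7): 12 → M
C(2)−U(20): -18≡8 → I
R(17)−V(21): -4≡22 → W
C(2)−W(22): -20≡6 → G
I(8)−E(4): 4 → E
H(7)−H(7): 0 → A
H(7)−U(20): -13≡13 → N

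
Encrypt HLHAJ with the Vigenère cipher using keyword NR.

Repeat the key across the message: NRNRN
H(7)+N(13): 20 → U
L(11)+R(17): 28≡2 → C
H(7)+N(13): 20 → U
A(0)+R(17): 17 → R
J(9)+N(13): 22 → W

UCURW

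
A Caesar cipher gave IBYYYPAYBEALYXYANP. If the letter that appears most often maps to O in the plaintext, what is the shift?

The most frequent ciphertext letter is Y (appears 6 times).
Y is position 24; O is position 14.
Shift = 10.

10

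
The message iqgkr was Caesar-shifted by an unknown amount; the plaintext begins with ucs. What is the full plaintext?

From the crib: i(8)−u(20)=-12≡14, so the shift is 14.
Subtract 14 from each ciphertext letter:
i(8): 8−14=-6≡20 → u
q(16): 16−14=2 → c
g(6): 6−14=-8≡18 → s
k(10): 10−14=-4≡22 → w
r(17): 17−14=3 → d

ucswd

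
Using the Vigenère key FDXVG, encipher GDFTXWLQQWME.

LGCODBONLCRH

Repeat the key across the message: FDXVGFDXVGFD
G(6)+F(5): 11 → L
D(3)+D(3): 6 → G
F(5)+X(23): 28≡2 → C
T(19)+V(21): 40≡14 → O
X(23)+G(6): 29≡3 → D
W(22)+F(5): 27≡1 → B
L(11)+D(3): 14 → O
Q(16)+X(23): 39≡13 → N
Q(16)+V(21): 37≡11 → L
W(22)+G(6): 28≡2 → C
M(12)+F(5): 17 → R
E(4)+D(3): 7 → H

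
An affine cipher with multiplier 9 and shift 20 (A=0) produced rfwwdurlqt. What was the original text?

The inverse of 9 mod 26 is 3, since 9·3=27≡1. Apply D(y)=3·(y−20) mod 26:
r(17): 3·(17−20)=-9≡17 → r
f(5): 3·(5−20)=-45≡7 → h
w(22): 3·(22−20)=6 → g
w(22): 3·(22−20)=6 → g
d(3): 3·(3−20)=-51≡1 → b
u(20): 3·(20−20)=0 → a
r(17): 3·(17−20)=-9≡17 → r
l(11): 3·(11−20)=-27≡25 → z
q(16): 3·(16−20)=-12≡14 → o
t(19): 3·(19−20)=-3≡23 → x

rhggbarzox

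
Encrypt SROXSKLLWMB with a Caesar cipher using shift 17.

S(18): 18+17=35≡9 → J
R(17): 17+17=34≡8 → I
O(14): 14+17=31≡5 → F
X(23): 23+17=40≡14 → O
S(18): 18+17=35≡9 → J
K(10): 10+17=27≡1 → B
L(11): 11+17=28≡2 → C
L(11): 11+17=28≡2 → C
W(22): 22+17=39≡13 → N
M(12): 12+17=29≡3 → D
B(1): 1+17=18 → S

JIFOJBCCNDS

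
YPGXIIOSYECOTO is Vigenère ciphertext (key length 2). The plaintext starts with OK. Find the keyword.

KF

Subtract each crib letter from the matching ciphertext letter (mod 26):
Y(24)−O(14)=10 → K
P(15)−K(10)=5 → F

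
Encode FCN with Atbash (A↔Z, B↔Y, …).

F(5) → U(20)
C(2) → X(23)
N(13) → M(12)

UXM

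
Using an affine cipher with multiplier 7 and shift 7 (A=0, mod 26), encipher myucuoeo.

m(12): 7·12+7=91≡13 → n
y(24): 7·24+7=175≡19 → t
u(20): 7·20+7=147≡17 → r
c(2): 7·2+7=21 → v
u(20): 7·20+7=147≡17 → r
o(14): 7·14+7=105≡1 → b
e(4): 7·4+7=35≡9 → j
o(14): 7·14+7=105≡1 → b

ntrvrbjb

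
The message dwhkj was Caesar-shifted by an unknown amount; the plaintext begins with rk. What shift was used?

From the crib: d(3)−r(17)=-14≡12, so the shift is 12.

12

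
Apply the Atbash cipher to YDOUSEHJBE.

Y(24) → B(1)
D(3) → W(22)
O(14) → L(11)
U(20) → F(5)
S(18) → H(7)
E(4) → V(21)
H(7) → S(18)
J(9) → Q(16)
B(1) → Y(24)
E(4) → V(21)

BWLFHVSQYV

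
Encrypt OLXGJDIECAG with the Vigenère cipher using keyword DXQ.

RINJGTLBSDD

Repeat the key across the message: DXQDXQDXQDX
O(14)+D(3): 17 → R
L(11)+X(23): 34≡8 → I
X(23)+Q(16): 39≡13 → N
G(6)+D(3): 9 → J
J(9)+X(23): 32≡6 → G
D(3)+Q(16): 19 → T
I(8)+D(3): 11 → L
E(4)+X(23): 27≡1 → B
C(2)+Q(16): 18 → S
A(0)+D(3): 3 → D
G(6)+X(23): 29≡3 → D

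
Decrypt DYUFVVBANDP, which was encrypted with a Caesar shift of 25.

EZVGWWCBOEQ

D(3): 3−25=-22≡4 → E
Y(24): 24−25=-1≡25 → Z
U(20): 20−25=-5≡21 → V
F(5): 5−25=-20≡6 → G
V(21): 21−25=-4≡22 → W
V(21): 21−25=-4≡22 → W
B(1): 1−25=-24≡2 → C
A(0): 0−25=-25≡1 → B
N(13): 13−25=-12≡14 → O
D(3): 3−25=-22≡4 → E
P(15): 15−25=-10≡16 → Q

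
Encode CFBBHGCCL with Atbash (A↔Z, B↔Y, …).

C(2) → X(23)
F(5) → U(20)
B(1) → Y(24)
B(1) → Y(24)
H(7) → S(18)
G(6) → T(19)
C(2) → X(23)
C(2) → X(23)
L(11) → O(14)

XUYYSTXXO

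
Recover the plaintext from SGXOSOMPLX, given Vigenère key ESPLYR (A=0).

Repeat the key across the ciphertext: ESPLYRESPL
S(18)−E(4): 14 → O
G(6)−S(18): -12≡14 → O
X(23)−P(15): 8 → I
O(14)−L(11): 3 → D
S(18)−Y(24): -6≡20 → U
O(14)−R(17): -3≡23 → X
M(12)−E(4): 8 → I
P(15)−S(18): -3≡23 → X
L(11)−P(15): -4≡22 → W
X(23)−L(11): 12 → M

OOIDUXIXWM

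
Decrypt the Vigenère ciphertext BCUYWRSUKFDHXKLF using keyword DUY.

Repeat the key across the ciphertext: DUYDUYDUYDUYDUYD
B(1)−D(3): -2≡24 → Y
C(2)−U(20): -18≡8 → I
U(20)−Y(24): -4≡22 → W
Y(24)−D(3): 21 → V
W(22)−U(20): 2 → C
R(17)−Y(24): -7≡19 → T
S(18)−D(3): 15 → P
U(20)−U(20): 0 → A
K(10)−Y(24): -14≡12 → M
F(5)−D(3): 2 → C
D(3)−U(20): -17≡9 → J
H(7)−Y(24): -17≡9 → J
X(23)−D(3): 20 → U
K(10)−U(20): -10≡16 → Q
L(11)−Y(24): -13≡13 → N
F(5)−D(3): 2 → C

YIWVCTPAMCJJUQNC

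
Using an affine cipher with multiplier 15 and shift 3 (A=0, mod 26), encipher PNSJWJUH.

UQNIVIRE

P(15): 15·15+3=228≡20 → U
N(13): 15·13+3=198≡16 → Q
S(18): 15·18+3=273≡13 → N
J(9): 15·9+3=138≡8 → I
W(22): 15·22+3=333≡21 → V
J(9): 15·9+3=138≡8 → I
U(20): 15·20+3=303≡17 → R
H(7): 15·7+3=108≡4 → E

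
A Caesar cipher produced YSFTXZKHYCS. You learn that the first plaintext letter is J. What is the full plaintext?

JDQEIKVSJND

From the crib: Y(24)−J(9)=15, so the shift is 15.
Subtract 15 from each ciphertext letter:
Y(24): 24−15=9 → J
S(18): 18−15=3 → D
F(5): 5−15=-10≡16 → Q
T(19): 19−15=4 → E
X(23): 23−15=8 → I
Z(25): 25−15=10 → K
K(10): 10−15=-5≡21 → V
H(7): 7−15=-8≡18 → S
Y(24): 24−15=9 → J
C(2): 2−15=-13≡13 → N
S(18): 18−15=3 → D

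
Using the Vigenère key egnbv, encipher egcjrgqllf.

impkmkwyma

Repeat the key across the message: egnbvegnbv
e(4)+e(4): 8 → i
g(6)+g(6): 12 → m
c(2)+n(13): 15 → p
j(9)+b(1): 10 → k
r(17)+v(21): 38≡12 → m
g(6)+e(4): 10 → k
q(16)+g(6): 22 → w
l(11)+n(13): 24 → y
l(11)+b(1): 12 → m
f(5)+v(21): 26≡0 → a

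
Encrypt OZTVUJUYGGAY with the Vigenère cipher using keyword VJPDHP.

JIIYBYPHVJHN

Repeat the key across the message: VJPDHPVJPDHP
O(14)+V(21): 35≡9 → J
Z(25)+J(9): 34≡8 → I
T(19)+P(15): 34≡8 → I
V(21)+D(3): 24 → Y
U(20)+H(7): 27≡1 → B
J(9)+P(15): 24 → Y
U(20)+V(21): 41≡15 → P
Y(24)+J(9): 33≡7 → H
G(6)+P(15): 21 → V
G(6)+D(3): 9 → J
A(0)+H(7): 7 → H
Y(24)+P(15): 39≡13 → N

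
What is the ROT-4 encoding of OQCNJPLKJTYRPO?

O(14): 14+4=18 → S
Q(16): 16+4=20 → U
C(2): 2+4=6 → G
N(13): 13+4=17 → R
J(9): 9+4=13 → N
P(15): 15+4=19 → T
L(11): 11+4=15 → P
K(10): 10+4=14 → O
J(9): 9+4=13 → N
T(19): 19+4=23 → X
Y(24): 24+4=28≡2 → C
R(17): 17+4=21 → V
P(15): 15+4=19 → T
O(14): 14+4=18 → S

SUGRNTPONXCVTS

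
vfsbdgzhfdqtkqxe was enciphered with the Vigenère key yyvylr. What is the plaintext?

xhxdspbjkffcmscg

Repeat the key across the ciphertext: yyvylryyvylryyvy
v(21)−y(24): -3≡23 → x
f(5)−y(24): -19≡7 → h
s(18)−v(21): -3≡23 → x
b(1)−y(24): -23≡3 → d
d(3)−l(11): -8≡18 → s
g(6)−r(17): -11≡15 → p
z(25)−y(24): 1 → b
h(7)−y(24): -17≡9 → j
f(5)−v(21): -16≡10 → k
d(3)−y(24): -21≡5 → f
q(16)−l(11): 5 → f
t(19)−r(17): 2 → c
k(10)−y(24): -14≡12 → m
q(16)−y(24): -8≡18 → s
x(23)−v(21): 2 → c
e(4)−y(24): -20≡6 → g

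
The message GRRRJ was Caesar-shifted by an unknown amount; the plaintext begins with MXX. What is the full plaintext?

MXXXP

From the crib: G(6)−M(12)=-6≡20, so the shift is 20.
Subtract 20 from each ciphertext letter:
G(6): 6−20=-14≡12 → M
R(17): 17−20=-3≡23 → X
R(17): 17−20=-3≡23 → X
R(17): 17−20=-3≡23 → X
J(9): 9−20=-11≡15 → P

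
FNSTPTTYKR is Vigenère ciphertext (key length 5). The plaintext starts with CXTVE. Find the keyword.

Subtract each crib letter from the matching ciphertext letter (mod 26):
F(5)−C(2)=3 → D
N(13)−X(23)=-10≡16 → Q
S(18)−T(19)=-1≡25 → Z
T(19)−V(21)=-2≡24 → Y
P(15)−E(4)=11 → L

DQZYL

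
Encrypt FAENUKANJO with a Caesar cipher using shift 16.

F(5): 5+16=21 → V
A(0): 0+16=16 → Q
E(4): 4+16=20 → U
N(13): 13+16=29≡3 → D
U(20): 20+16=36≡10 → K
K(10): 10+16=26≡0 → A
A(0): 0+16=16 → Q
N(13): 13+16=29≡3 → D
J(9): 9+16=25 → Z
O(14): 14+16=30≡4 → E

VQUDKAQDZE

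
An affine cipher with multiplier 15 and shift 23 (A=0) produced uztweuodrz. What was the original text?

The inverse of 15 mod 26 is 7, since 15·7=105≡1. Apply D(y)=7·(y−23) mod 26:
u(20): 7·(20−23)=-21≡5 → f
z(25): 7·(25−23)=14 → o
t(19): 7·(19−23)=-28≡24 → y
w(22): 7·(22−23)=-7≡19 → t
e(4): 7·(4−23)=-133≡23 → x
u(20): 7·(20−23)=-21≡5 → f
o(14): 7·(14−23)=-63≡15 → p
d(3): 7·(3−23)=-140≡16 → q
r(17): 7·(17−23)=-42≡10 → k
z(25): 7·(25−23)=14 → o

foytxfpqko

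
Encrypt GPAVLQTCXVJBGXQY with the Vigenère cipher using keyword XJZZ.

DYZUIZSBUEIADGPX

Repeat the key across the message: XJZZXJZZXJZZXJZZ
G(6)+X(23): 29≡3 → D
P(15)+J(9): 24 → Y
A(0)+Z(25): 25 → Z
V(21)+Z(25): 46≡20 → U
L(11)+X(23): 34≡8 → I
Q(16)+J(9): 25 → Z
T(19)+Z(25): 44≡18 → S
C(2)+Z(25): 27≡1 → B
X(23)+X(23): 46≡20 → U
V(21)+J(9): 30≡4 → E
J(9)+Z(25): 34≡8 → I
B(1)+Z(25): 26≡0 → A
G(6)+X(23): 29≡3 → D
X(23)+J(9): 32≡6 → G
Q(16)+Z(25): 41≡15 → P
Y(24)+Z(25): 49≡23 → X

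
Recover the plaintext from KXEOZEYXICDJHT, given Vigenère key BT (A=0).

Repeat the key across the ciphertext: BTBTBTBTBTBTBT
K(10)−B(1): 9 → J
X(23)−T(19): 4 → E
E(4)−B(1): 3 → D
O(14)−T(19): -5≡21 → V
Z(25)−B(1): 24 → Y
E(4)−T(19): -15≡11 → L
Y(24)−B(1): 23 → X
X(23)−T(19): 4 → E
I(8)−B(1): 7 → H
C(2)−T(19): -17≡9 → J
D(3)−B(1): 2 → C
J(9)−T(19): -10≡16 → Q
H(7)−B(1): 6 → G
T(19)−T(19): 0 → A

JEDVYLXEHJCQGA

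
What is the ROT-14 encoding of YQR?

MEF

Y(24): 24+14=38≡12 → M
Q(16): 16+14=30≡4 → E
R(17): 17+14=31≡5 → F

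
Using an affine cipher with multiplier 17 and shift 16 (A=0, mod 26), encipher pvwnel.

p(15): 17·15+16=271≡11 → l
v(21): 17·21+16=373≡9 → j
w(22): 17·22+16=390≡0 → a
n(13): 17·13+16=237≡3 → d
e(4): 17·4+16=84≡6 → g
l(11): 17·11+16=203≡21 → v

ljadgv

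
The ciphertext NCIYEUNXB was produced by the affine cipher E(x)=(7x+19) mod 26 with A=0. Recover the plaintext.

OFRXJPOIQ

The inverse of 7 mod 26 is 15, since 7·15=105≡1. Apply D(y)=15·(y−19) mod 26:
N(13): 15·(13−19)=-90≡14 → O
C(2): 15·(2−19)=-255≡5 → F
I(8): 15·(8−19)=-165≡17 → R
Y(24): 15·(24−19)=75≡23 → X
E(4): 15·(4−19)=-225≡9 → J
U(20): 15·(20−19)=15 → P
N(13): 15·(13−19)=-90≡14 → O
X(23): 15·(23−19)=60≡8 → I
B(1): 15·(1−19)=-270≡16 → Q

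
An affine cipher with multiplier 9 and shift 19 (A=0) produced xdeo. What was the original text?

mehl

The inverse of 9 mod 26 is 3, since 9·3=27≡1. Apply D(y)=3·(y−19) mod 26:
x(23): 3·(23−19)=12 → m
d(3): 3·(3−19)=-48≡4 → e
e(4): 3·(4−19)=-45≡7 → h
o(14): 3·(14−19)=-15≡11 → l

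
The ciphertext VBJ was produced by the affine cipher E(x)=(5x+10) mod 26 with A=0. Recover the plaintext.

The inverse of 5 mod 26 is 21, since 5·21=105≡1. Apply D(y)=21·(y−10) mod 26:
V(21): 21·(21−10)=231≡23 → X
B(1): 21·(1−10)=-189≡19 → T
J(9): 21·(9−10)=-21≡5 → F

XTF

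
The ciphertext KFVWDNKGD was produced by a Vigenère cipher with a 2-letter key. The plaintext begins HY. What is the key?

DH

Subtract each crib letter from the matching ciphertext letter (mod 26):
K(10)−H(7)=3 → D
F(5)−Y(24)=-19≡7 → H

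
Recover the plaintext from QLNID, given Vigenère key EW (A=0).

MPJMZ

Repeat the key across the ciphertext: EWEWE
Q(16)−E(4): 12 → M
L(11)−W(22): -11≡15 → P
N(13)−E(4): 9 → J
I(8)−W(22): -14≡12 → M
D(3)−E(4): -1≡25 → Z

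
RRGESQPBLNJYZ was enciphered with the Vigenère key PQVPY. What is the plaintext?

CBLPUBZGWPUIE

Repeat the key across the ciphertext: PQVPYPQVPYPQV
R(17)−P(15): 2 → C
R(17)−Q(16): 1 → B
G(6)−V(21): -15≡11 → L
E(4)−P(15): -11≡15 → P
S(18)−Y(24): -6≡20 → U
Q(16)−P(15): 1 → B
P(15)−Q(16): -1≡25 → Z
B(1)−V(21): -20≡6 → G
L(11)−P(15): -4≡22 → W
N(13)−Y(24): -11≡15 → P
J(9)−P(15): -6≡20 → U
Y(24)−Q(16): 8 → I
Z(25)−V(21): 4 → E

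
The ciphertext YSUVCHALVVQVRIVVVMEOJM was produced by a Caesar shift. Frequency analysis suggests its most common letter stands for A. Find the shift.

21

The most frequent ciphertext letter is V (appears 7 times).
V is position 21; A is position 0.
Shift = 21.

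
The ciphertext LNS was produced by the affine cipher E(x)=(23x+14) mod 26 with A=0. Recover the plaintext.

The inverse of 23 mod 26 is 17, since 23·17=391≡1. Apply D(y)=17·(y−14) mod 26:
L(11): 17·(11−14)=-51≡1 → B
N(13): 17·(13−14)=-17≡9 → J
S(18): 17·(18−14)=68≡16 → Q

BJQ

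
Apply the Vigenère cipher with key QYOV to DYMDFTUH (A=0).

Repeat the key across the message: QYOVQYOV
D(3)+Q(16): 19 → T
Y(24)+Y(24): 48≡22 → W
M(12)+O(14): 26≡0 → A
D(3)+V(21): 24 → Y
F(5)+Q(16): 21 → V
T(19)+Y(24): 43≡17 → R
U(20)+O(14): 34≡8 → I
H(7)+V(21): 28≡2 → C

TWAYVRIC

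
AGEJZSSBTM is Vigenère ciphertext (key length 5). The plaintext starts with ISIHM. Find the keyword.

Subtract each crib letter from the matching ciphertext letter (mod 26):
A(0)−I(8)=-8≡18 → S
G(6)−S(18)=-12≡14 → O
E(4)−I(8)=-4≡22 → W
J(9)−H(7)=2 → C
Z(25)−M(12)=13 → N

SOWCN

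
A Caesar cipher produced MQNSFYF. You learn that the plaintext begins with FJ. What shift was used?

From the crib: M(12)−F(5)=7, so the shift is 7.

7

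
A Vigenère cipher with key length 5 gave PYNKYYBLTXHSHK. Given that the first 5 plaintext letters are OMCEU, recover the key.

Subtract each crib letter from the matching ciphertext letter (mod 26):
P(15)−O(14)=1 → B
Y(24)−M(12)=12 → M
N(13)−C(2)=11 → L
K(10)−E(4)=6 → G
Y(24)−U(20)=4 → E

BMLGE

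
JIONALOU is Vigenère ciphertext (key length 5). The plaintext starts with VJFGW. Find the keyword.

OZJHE

Subtract each crib letter from the matching ciphertext letter (mod 26):
J(9)−V(21)=-12≡14 → O
I(8)−J(9)=-1≡25 → Z
O(14)−F(5)=9 → J
N(13)−G(6)=7 → H
A(0)−W(22)=-22≡4 → E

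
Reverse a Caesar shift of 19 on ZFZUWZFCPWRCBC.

Z(25): 25−19=6 → G
F(5): 5−19=-14≡12 → M
Z(25): 25−19=6 → G
U(20): 20−19=1 → B
W(22): 22−19=3 → D
Z(25): 25−19=6 → G
F(5): 5−19=-14≡12 → M
C(2): 2−19=-17≡9 → J
P(15): 15−19=-4≡22 → W
W(22): 22−19=3 → D
R(17): 17−19=-2≡24 → Y
C(2): 2−19=-17≡9 → J
B(1): 1−19=-18≡8 → I
C(2): 2−19=-17≡9 → J

GMGBDGMJWDYJIJ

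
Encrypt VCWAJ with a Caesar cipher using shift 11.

V(21): 21+11=32≡6 → G
C(2): 2+11=13 → N
W(22): 22+11=33≡7 → H
A(0): 0+11=11 → L
J(9): 9+11=20 → U

GNHLU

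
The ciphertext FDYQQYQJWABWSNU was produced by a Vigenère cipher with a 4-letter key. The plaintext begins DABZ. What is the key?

Subtract each crib letter from the matching ciphertext letter (mod 26):
F(5)−D(3)=2 → C
D(3)−A(0)=3 → D
Y(24)−B(1)=23 → X
Q(16)−Z(25)=-9≡17 → R

CDXR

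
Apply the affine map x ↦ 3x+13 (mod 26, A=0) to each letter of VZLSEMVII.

V(21): 3·21+13=76≡24 → Y
Z(25): 3·25+13=88≡10 → K
L(11): 3·11+13=46≡20 → U
S(18): 3·18+13=67≡15 → P
E(4): 3·4+13=25 → Z
M(12): 3·12+13=49≡23 → X
V(21): 3·21+13=76≡24 → Y
I(8): 3·8+13=37≡11 → L
I(8): 3·8+13=37≡11 → L

YKUPZXYLL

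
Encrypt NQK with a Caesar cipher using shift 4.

N(13): 13+4=17 → R
Q(16): 16+4=20 → U
K(10): 10+4=14 → O

RUO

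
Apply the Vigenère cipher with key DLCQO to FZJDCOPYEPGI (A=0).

IKLTQRAAUDJT

Repeat the key across the message: DLCQODLCQODL
F(5)+D(3): 8 → I
Z(25)+L(11): 36≡10 → K
J(9)+C(2): 11 → L
D(3)+Q(16): 19 → T
C(2)+O(14): 16 → Q
O(14)+D(3): 17 → R
P(15)+L(11): 26≡0 → A
Y(24)+C(2): 26≡0 → A
E(4)+Q(16): 20 → U
P(15)+O(14): 29≡3 → D
G(6)+D(3): 9 → J
I(8)+L(11): 19 → T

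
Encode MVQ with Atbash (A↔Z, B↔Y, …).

M(12) → N(13)
V(21) → E(4)
Q(16) → J(9)

NEJ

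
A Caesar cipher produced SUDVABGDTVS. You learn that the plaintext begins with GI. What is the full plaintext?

GIRJOPURHJG

From the crib: S(18)−G(6)=12, so the shift is 12.
Subtract 12 from each ciphertext letter:
S(18): 18−12=6 → G
U(20): 20−12=8 → I
D(3): 3−12=-9≡17 → R
V(21): 21−12=9 → J
A(0): 0−12=-12≡14 → O
B(1): 1−12=-11≡15 → P
G(6): 6−12=-6≡20 → U
D(3): 3−12=-9≡17 → R
T(19): 19−12=7 → H
V(21): 21−12=9 → J
S(18): 18−12=6 → G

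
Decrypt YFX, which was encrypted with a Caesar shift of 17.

Y(24): 24−17=7 → H
F(5): 5−17=-12≡14 → O
X(23): 23−17=6 → G

HOG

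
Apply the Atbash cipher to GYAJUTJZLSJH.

TBZQFGQAOHQS

G(6) → T(19)
Y(24) → B(1)
A(0) → Z(25)
J(9) → Q(16)
U(20) → F(5)
T(19) → G(6)
J(9) → Q(16)
Z(25) → A(0)
L(11) → O(14)
S(18) → H(7)
J(9) → Q(16)
H(7) → S(18)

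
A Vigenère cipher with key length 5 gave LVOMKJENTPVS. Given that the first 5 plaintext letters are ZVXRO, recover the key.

MARVW

Subtract each crib letter from the matching ciphertext letter (mod 26):
L(11)−Z(25)=-14≡12 → M
V(21)−V(21)=0 → A
O(14)−X(23)=-9≡17 → R
M(12)−R(17)=-5≡21 → V
K(10)−O(14)=-4≡22 → W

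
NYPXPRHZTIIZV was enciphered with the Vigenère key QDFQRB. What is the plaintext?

XVKHYQRWOSRYF

Repeat the key across the ciphertext: QDFQRBQDFQRBQ
N(13)−Q(16): -3≡23 → X
Y(24)−D(3): 21 → V
P(15)−F(5): 10 → K
X(23)−Q(16): 7 → H
P(15)−R(17): -2≡24 → Y
R(17)−B(1): 16 → Q
H(7)−Q(16): -9≡17 → R
Z(25)−D(3): 22 → W
T(19)−F(5): 14 → O
I(8)−Q(16): -8≡18 → S
I(8)−R(17): -9≡17 → R
Z(25)−B(1): 24 → Y
V(21)−Q(16): 5 → F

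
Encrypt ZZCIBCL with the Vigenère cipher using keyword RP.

QOTXSRC

Repeat the key across the message: RPRPRPR
Z(25)+R(17): 42≡16 → Q
Z(25)+P(15): 40≡14 → O
C(2)+R(17): 19 → T
I(8)+P(15): 23 → X
B(1)+R(17): 18 → S
C(2)+P(15): 17 → R
L(11)+R(17): 28≡2 → C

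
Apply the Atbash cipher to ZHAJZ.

Z(25) → A(0)
H(7) → S(18)
A(0) → Z(25)
J(9) → Q(16)
Z(25) → A(0)

ASZQA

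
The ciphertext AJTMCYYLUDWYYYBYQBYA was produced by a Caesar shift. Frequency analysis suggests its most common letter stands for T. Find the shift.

The most frequent ciphertext letter is Y (appears 7 times).
Y is position 24; T is position 19.
Shift = 5.

5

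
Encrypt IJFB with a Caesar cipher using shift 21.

I(8): 8+21=29≡3 → D
J(9): 9+21=30≡4 → E
F(5): 5+21=26≡0 → A
B(1): 1+21=22 → W

DEAW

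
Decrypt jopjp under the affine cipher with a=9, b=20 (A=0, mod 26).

The inverse of 9 mod 26 is 3, since 9·3=27≡1. Apply D(y)=3·(y−20) mod 26:
j(9): 3·(9−20)=-33≡19 → t
o(14): 3·(14−20)=-18≡8 → i
p(15): 3·(15−20)=-15≡11 → l
j(9): 3·(9−20)=-33≡19 → t
p(15): 3·(15−20)=-15≡11 → l

tiltl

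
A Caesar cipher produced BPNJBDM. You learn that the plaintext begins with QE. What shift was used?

From the crib: B(1)−Q(16)=-15≡11, so the shift is 11.

11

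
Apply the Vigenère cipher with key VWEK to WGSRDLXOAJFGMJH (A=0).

Repeat the key across the message: VWEKVWEKVWEKVWE
W(22)+V(21): 43≡17 → R
G(6)+W(22): 28≡2 → C
S(18)+E(4): 22 → W
R(17)+K(10): 27≡1 → B
D(3)+V(21): 24 → Y
L(11)+W(22): 33≡7 → H
X(23)+E(4): 27≡1 → B
O(14)+K(10): 24 → Y
A(0)+V(21): 21 → V
J(9)+W(22): 31≡5 → F
F(5)+E(4): 9 → J
G(6)+K(10): 16 → Q
M(12)+V(21): 33≡7 → H
J(9)+W(22): 31≡5 → F
H(7)+E(4): 11 → L

RCWBYHBYVFJQHFL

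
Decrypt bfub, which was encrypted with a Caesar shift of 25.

b(1): 1−25=-24≡2 → c
f(5): 5−25=-20≡6 → g
u(20): 20−25=-5≡21 → v
b(1): 1−25=-24≡2 → c

cgvc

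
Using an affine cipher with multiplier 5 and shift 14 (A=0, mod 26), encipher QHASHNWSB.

Q(16): 5·16+14=94≡16 → Q
H(7): 5·7+14=49≡23 → X
A(0): 5·0+14=14 → O
S(18): 5·18+14=104≡0 → A
H(7): 5·7+14=49≡23 → X
N(13): 5·13+14=79≡1 → B
W(22): 5·22+14=124≡20 → U
S(18): 5·18+14=104≡0 → A
B(1): 5·1+14=19 → T

QXOAXBUAT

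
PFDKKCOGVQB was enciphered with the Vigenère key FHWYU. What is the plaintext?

KYHMQXHKXWW

Repeat the key across the ciphertext: FHWYUFHWYUF
P(15)−F(5): 10 → K
F(5)−H(7): -2≡24 → Y
D(3)−W(22): -19≡7 → H
K(10)−Y(24): -14≡12 → M
K(10)−U(20): -10≡16 → Q
C(2)−F(5): -3≡23 → X
O(14)−H(7): 7 → H
G(6)−W(22): -16≡10 → K
V(21)−Y(24): -3≡23 → X
Q(16)−U(20): -4≡22 → W
B(1)−F(5): -4≡22 → W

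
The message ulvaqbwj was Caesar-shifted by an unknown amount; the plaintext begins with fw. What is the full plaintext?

From the crib: u(20)−f(5)=15, so the shift is 15.
Subtract 15 from each ciphertext letter:
u(20): 20−15=5 → f
l(11): 11−15=-4≡22 → w
v(21): 21−15=6 → g
a(0): 0−15=-15≡11 → l
q(16): 16−15=1 → b
b(1): 1−15=-14≡12 → m
w(22): 22−15=7 → h
j(9): 9−15=-6≡20 → u

fwglbmhu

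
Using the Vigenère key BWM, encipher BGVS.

Repeat the key across the message: BWMB
B(1)+B(1): 2 → C
G(6)+W(22): 28≡2 → C
V(21)+M(12): 33≡7 → H
S(18)+B(1): 19 → T

CCHT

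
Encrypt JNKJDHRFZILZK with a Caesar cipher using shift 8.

J(9): 9+8=17 → R
N(13): 13+8=21 → V
K(10): 10+8=18 → S
J(9): 9+8=17 → R
D(3): 3+8=11 → L
H(7): 7+8=15 → P
R(17): 17+8=25 → Z
F(5): 5+8=13 → N
Z(25): 25+8=33≡7 → H
I(8): 8+8=16 → Q
L(11): 11+8=19 → T
Z(25): 25+8=33≡7 → H
K(10): 10+8=18 → S

RVSRLPZNHQTHS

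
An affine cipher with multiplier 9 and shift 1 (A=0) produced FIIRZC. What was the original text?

MVVWUD

The inverse of 9 mod 26 is 3, since 9·3=27≡1. Apply D(y)=3·(y−1) mod 26:
F(5): 3·(5−1)=12 → M
I(8): 3·(8−1)=21 → V
I(8): 3·(8−1)=21 → V
R(17): 3·(17−1)=48≡22 → W
Z(25): 3·(25−1)=72≡20 → U
C(2): 3·(2−1)=3 → D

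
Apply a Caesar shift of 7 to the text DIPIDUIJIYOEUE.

D(3): 3+7=10 → K
I(8): 8+7=15 → P
P(15): 15+7=22 → W
I(8): 8+7=15 → P
D(3): 3+7=10 → K
U(20): 20+7=27≡1 → B
I(8): 8+7=15 → P
J(9): 9+7=16 → Q
I(8): 8+7=15 → P
Y(24): 24+7=31≡5 → F
O(14): 14+7=21 → V
E(4): 4+7=11 → L
U(20): 20+7=27≡1 → B
E(4): 4+7=11 → L

KPWPKBPQPFVLBL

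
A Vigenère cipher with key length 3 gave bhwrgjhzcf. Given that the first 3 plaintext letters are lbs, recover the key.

qge

Subtract each crib letter from the matching ciphertext letter (mod 26):
b(1)−l(11)=-10≡16 → q
h(7)−b(1)=6 → g
w(22)−s(18)=4 → e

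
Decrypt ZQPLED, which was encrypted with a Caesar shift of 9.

Z(25): 25−9=16 → Q
Q(16): 16−9=7 → H
P(15): 15−9=6 → G
L(11): 11−9=2 → C
E(4): 4−9=-5≡21 → V
D(3): 3−9=-6≡20 → U

QHGCVU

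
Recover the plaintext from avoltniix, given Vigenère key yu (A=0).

Repeat the key across the ciphertext: yuyuyuyuy
a(0)−y(24): -24≡2 → c
v(21)−u(20): 1 → b
o(14)−y(24): -10≡16 → q
l(11)−u(20): -9≡17 → r
t(19)−y(24): -5≡21 → v
n(13)−u(20): -7≡19 → t
i(8)−y(24): -16≡10 → k
i(8)−u(20): -12≡14 → o
x(23)−y(24): -1≡25 → z

cbqrvtkoz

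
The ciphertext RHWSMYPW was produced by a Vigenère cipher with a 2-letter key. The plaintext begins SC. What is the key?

ZF

Subtract each crib letter from the matching ciphertext letter (mod 26):
R(17)−S(18)=-1≡25 → Z
H(7)−C(2)=5 → F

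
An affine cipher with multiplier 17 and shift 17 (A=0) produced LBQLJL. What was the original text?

The inverse of 17 mod 26 is 23, since 17·23=391≡1. Apply D(y)=23·(y−17) mod 26:
L(11): 23·(11−17)=-138≡18 → S
B(1): 23·(1−17)=-368≡22 → W
Q(16): 23·(16−17)=-23≡3 → D
L(11): 23·(11−17)=-138≡18 → S
J(9): 23·(9−17)=-184≡24 → Y
L(11): 23·(11−17)=-138≡18 → S

SWDSYS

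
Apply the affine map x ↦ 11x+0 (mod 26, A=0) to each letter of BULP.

B(1): 11·1+0=11 → L
U(20): 11·20+0=220≡12 → M
L(11): 11·11+0=121≡17 → R
P(15): 11·15+0=165≡9 → J

LMRJ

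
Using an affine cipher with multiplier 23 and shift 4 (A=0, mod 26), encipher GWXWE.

MQNQS

G(6): 23·6+4=142≡12 → M
W(22): 23·22+4=510≡16 → Q
X(23): 23·23+4=533≡13 → N
W(22): 23·22+4=510≡16 → Q
E(4): 23·4+4=96≡18 → S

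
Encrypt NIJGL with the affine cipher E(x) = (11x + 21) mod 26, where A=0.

IFQJM

N(13): 11·13+21=164≡8 → I
I(8): 11·8+21=109≡5 → F
J(9): 11·9+21=120≡16 → Q
G(6): 11·6+21=87≡9 → J
L(11): 11·11+21=142≡12 → M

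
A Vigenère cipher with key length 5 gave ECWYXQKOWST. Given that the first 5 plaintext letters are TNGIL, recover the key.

LPQQM

Subtract each crib letter from the matching ciphertext letter (mod 26):
E(4)−T(19)=-15≡11 → L
C(2)−N(13)=-11≡15 → P
W(22)−G(6)=16 → Q
Y(24)−I(8)=16 → Q
X(23)−L(11)=12 → M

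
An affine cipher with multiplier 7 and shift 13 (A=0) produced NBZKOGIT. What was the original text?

ACYHPZDM

The inverse of 7 mod 26 is 15, since 7·15=105≡1. Apply D(y)=15·(y−13) mod 26:
N(13): 15·(13−13)=0 → A
B(1): 15·(1−13)=-180≡2 → C
Z(25): 15·(25−13)=180≡24 → Y
K(10): 15·(10−13)=-45≡7 → H
O(14): 15·(14−13)=15 → P
G(6): 15·(6−13)=-105≡25 → Z
I(8): 15·(8−13)=-75≡3 → D
T(19): 15·(19−13)=90≡12 → M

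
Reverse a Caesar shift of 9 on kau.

brl

k(10): 10−9=1 → b
a(0): 0−9=-9≡17 → r
u(20): 20−9=11 → l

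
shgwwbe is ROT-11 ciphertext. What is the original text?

hwvllqt

s(18): 18−11=7 → h
h(7): 7−11=-4≡22 → w
g(6): 6−11=-5≡21 → v
w(22): 22−11=11 → l
w(22): 22−11=11 → l
b(1): 1−11=-10≡16 → q
e(4): 4−11=-7≡19 → t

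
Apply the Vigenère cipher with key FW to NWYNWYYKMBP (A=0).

Repeat the key across the message: FWFWFWFWFWF
N(13)+F(5): 18 → S
W(22)+W(22): 44≡18 → S
Y(24)+F(5): 29≡3 → D
N(13)+W(22): 35≡9 → J
W(22)+F(5): 27≡1 → B
Y(24)+W(22): 46≡20 → U
Y(24)+F(5): 29≡3 → D
K(10)+W(22): 32≡6 → G
M(12)+F(5): 17 → R
B(1)+W(22): 23 → X
P(15)+F(5): 20 → U

SSDJBUDGRXU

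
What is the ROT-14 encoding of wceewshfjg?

w(22): 22+14=36≡10 → k
c(2): 2+14=16 → q
e(4): 4+14=18 → s
e(4): 4+14=18 → s
w(22): 22+14=36≡10 → k
s(18): 18+14=32≡6 → g
h(7): 7+14=21 → v
f(5): 5+14=19 → t
j(9): 9+14=23 → x
g(6): 6+14=20 → u

kqsskgvtxu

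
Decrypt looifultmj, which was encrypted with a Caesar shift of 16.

vyyspevdwt

l(11): 11−16=-5≡21 → v
o(14): 14−16=-2≡24 → y
o(14): 14−16=-2≡24 → y
i(8): 8−16=-8≡18 → s
f(5): 5−16=-11≡15 → p
u(20): 20−16=4 → e
l(11): 11−16=-5≡21 → v
t(19): 19−16=3 → d
m(12): 12−16=-4≡22 → w
j(9): 9−16=-7≡19 → t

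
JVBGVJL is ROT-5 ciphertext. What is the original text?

J(9): 9−5=4 → E
V(21): 21−5=16 → Q
B(1): 1−5=-4≡22 → W
G(6): 6−5=1 → B
V(21): 21−5=16 → Q
J(9): 9−5=4 → E
L(11): 11−5=6 → G

EQWBQEG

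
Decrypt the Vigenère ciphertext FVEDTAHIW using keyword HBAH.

Repeat the key across the ciphertext: HBAHHBAHH
F(5)−H(7): -2≡24 → Y
V(21)−B(1): 20 → U
E(4)−A(0): 4 → E
D(3)−H(7): -4≡22 → W
T(19)−H(7): 12 → M
A(0)−B(1): -1≡25 → Z
H(7)−A(0): 7 → H
I(8)−H(7): 1 → B
W(22)−H(7): 15 → P

YUEWMZHBP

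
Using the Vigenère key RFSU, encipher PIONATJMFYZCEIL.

Repeat the key across the message: RFSURFSURFSURFS
P(15)+R(17): 32≡6 → G
I(8)+F(5): 13 → N
O(14)+S(18): 32≡6 → G
N(13)+U(20): 33≡7 → H
A(0)+R(17): 17 → R
T(19)+F(5): 24 → Y
J(9)+S(18): 27≡1 → B
M(12)+U(20): 32≡6 → G
F(5)+R(17): 22 → W
Y(24)+F(5): 29≡3 → D
Z(25)+S(18): 43≡17 → R
C(2)+U(20): 22 → W
E(4)+R(17): 21 → V
I(8)+F(5): 13 → N
L(11)+S(18): 29≡3 → D

GNGHRYBGWDRWVND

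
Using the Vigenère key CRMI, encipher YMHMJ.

Repeat the key across the message: CRMIC
Y(24)+C(2): 26≡0 → A
M(12)+R(17): 29≡3 → D
H(7)+M(12): 19 → T
M(12)+I(8): 20 → U
J(9)+C(2): 11 → L

ADTUL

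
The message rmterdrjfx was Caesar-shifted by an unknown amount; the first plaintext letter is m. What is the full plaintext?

From the crib: r(17)−m(12)=5, so the shift is 5.
Subtract 5 from each ciphertext letter:
r(17): 17−5=12 → m
m(12): 12−5=7 → h
t(19): 19−5=14 → o
e(4): 4−5=-1≡25 → z
r(17): 17−5=12 → m
d(3): 3−5=-2≡24 → y
r(17): 17−5=12 → m
j(9): 9−5=4 → e
f(5): 5−5=0 → a
x(23): 23−5=18 → s

mhozmymeas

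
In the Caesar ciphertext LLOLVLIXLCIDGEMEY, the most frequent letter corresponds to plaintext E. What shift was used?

The most frequent ciphertext letter is L (appears 5 times).
L is position 11; E is position 4.
Shift = 7.

7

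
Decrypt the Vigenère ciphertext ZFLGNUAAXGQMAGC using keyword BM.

YTKUMIZOWUPAZUB

Repeat the key across the ciphertext: BMBMBMBMBMBMBMB
Z(25)−B(1): 24 → Y
F(5)−M(12): -7≡19 → T
L(11)−B(1): 10 → K
G(6)−M(12): -6≡20 → U
N(13)−B(1): 12 → M
U(20)−M(12): 8 → I
A(0)−B(1): -1≡25 → Z
A(0)−M(12): -12≡14 → O
X(23)−B(1): 22 → W
G(6)−M(12): -6≡20 → U
Q(16)−B(1): 15 → P
M(12)−M(12): 0 → A
A(0)−B(1): -1≡25 → Z
G(6)−M(12): -6≡20 → U
C(2)−B(1): 1 → B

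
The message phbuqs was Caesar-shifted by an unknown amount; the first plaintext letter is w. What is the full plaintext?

woibxz

From the crib: p(15)−w(22)=-7≡19, so the shift is 19.
Subtract 19 from each ciphertext letter:
p(15): 15−19=-4≡22 → w
h(7): 7−19=-12≡14 → o
b(1): 1−19=-18≡8 → i
u(20): 20−19=1 → b
q(16): 16−19=-3≡23 → x
s(18): 18−19=-1≡25 → z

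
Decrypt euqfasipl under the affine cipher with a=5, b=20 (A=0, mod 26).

The inverse of 5 mod 26 is 21, since 5·21=105≡1. Apply D(y)=21·(y−20) mod 26:
e(4): 21·(4−20)=-336≡2 → c
u(20): 21·(20−20)=0 → a
q(16): 21·(16−20)=-84≡20 → u
f(5): 21·(5−20)=-315≡23 → x
a(0): 21·(0−20)=-420≡22 → w
s(18): 21·(18−20)=-42≡10 → k
i(8): 21·(8−20)=-252≡8 → i
p(15): 21·(15−20)=-105≡25 → z
l(11): 21·(11−20)=-189≡19 → t

cauxwkizt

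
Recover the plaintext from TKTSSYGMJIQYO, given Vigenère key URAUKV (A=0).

ZTTYIDMVJOGDU

Repeat the key across the ciphertext: URAUKVURAUKVU
T(19)−U(20): -1≡25 → Z
K(10)−R(17): -7≡19 → T
T(19)−A(0): 19 → T
S(18)−U(20): -2≡24 → Y
S(18)−K(10): 8 → I
Y(24)−V(21): 3 → D
G(6)−U(20): -14≡12 → M
M(12)−R(17): -5≡21 → V
J(9)−A(0): 9 → J
I(8)−U(20): -12≡14 → O
Q(16)−K(10): 6 → G
Y(24)−V(21): 3 → D
O(14)−U(20): -6≡20 → U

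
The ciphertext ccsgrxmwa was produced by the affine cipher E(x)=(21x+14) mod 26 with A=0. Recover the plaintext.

The inverse of 21 mod 26 is 5, since 21·5=105≡1. Apply D(y)=5·(y−14) mod 26:
c(2): 5·(2−14)=-60≡18 → s
c(2): 5·(2−14)=-60≡18 → s
s(18): 5·(18−14)=20 → u
g(6): 5·(6−14)=-40≡12 → m
r(17): 5·(17−14)=15 → p
x(23): 5·(23−14)=45≡19 → t
m(12): 5·(12−14)=-10≡16 → q
w(22): 5·(22−14)=40≡14 → o
a(0): 5·(0−14)=-70≡8 → i

ssumptqoi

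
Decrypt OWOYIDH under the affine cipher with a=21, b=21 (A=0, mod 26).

The inverse of 21 mod 26 is 5, since 21·5=105≡1. Apply D(y)=5·(y−21) mod 26:
O(14): 5·(14−21)=-35≡17 → R
W(22): 5·(22−21)=5 → F
O(14): 5·(14−21)=-35≡17 → R
Y(24): 5·(24−21)=15 → P
I(8): 5·(8−21)=-65≡13 → N
D(3): 5·(3−21)=-90≡14 → O
H(7): 5·(7−21)=-70≡8 → I

RFRPNOI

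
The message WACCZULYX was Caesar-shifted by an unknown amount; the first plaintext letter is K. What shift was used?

From the crib: W(22)−K(10)=12, so the shift is 12.

12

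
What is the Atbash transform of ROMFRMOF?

ILNUINLU

R(17) → I(8)
O(14) → L(11)
M(12) → N(13)
F(5) → U(20)
R(17) → I(8)
M(12) → N(13)
O(14) → L(11)
F(5) → U(20)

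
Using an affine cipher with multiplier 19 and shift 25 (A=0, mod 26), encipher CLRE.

LAKX

C(2): 19·2+25=63≡11 → L
L(11): 19·11+25=234≡0 → A
R(17): 19·17+25=348≡10 → K
E(4): 19·4+25=101≡23 → X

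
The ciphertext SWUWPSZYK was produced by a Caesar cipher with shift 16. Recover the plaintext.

S(18): 18−16=2 → C
W(22): 22−16=6 → G
U(20): 20−16=4 → E
W(22): 22−16=6 → G
P(15): 15−16=-1≡25 → Z
S(18): 18−16=2 → C
Z(25): 25−16=9 → J
Y(24): 24−16=8 → I
K(10): 10−16=-6≡20 → U

CGEGZCJIU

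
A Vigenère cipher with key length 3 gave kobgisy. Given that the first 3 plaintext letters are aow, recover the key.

Subtract each crib letter from the matching ciphertext letter (mod 26):
k(10)−a(0)=10 → k
o(14)−o(14)=0 → a
b(1)−w(22)=-21≡5 → f

kaf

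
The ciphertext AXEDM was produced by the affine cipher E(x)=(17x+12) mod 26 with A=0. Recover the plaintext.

KTYBA

The inverse of 17 mod 26 is 23, since 17·23=391≡1. Apply D(y)=23·(y−12) mod 26:
A(0): 23·(0−12)=-276≡10 → K
X(23): 23·(23−12)=253≡19 → T
E(4): 23·(4−12)=-184≡24 → Y
D(3): 23·(3−12)=-207≡1 → B
M(12): 23·(12−12)=0 → A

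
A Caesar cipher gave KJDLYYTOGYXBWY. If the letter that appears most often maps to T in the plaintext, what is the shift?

5

The most frequent ciphertext letter is Y (appears 4 times).
Y is position 24; T is position 19.
Shift = 5.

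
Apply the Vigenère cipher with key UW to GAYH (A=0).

Repeat the key across the message: UWUW
G(6)+U(20): 26≡0 → A
A(0)+W(22): 22 → W
Y(24)+U(20): 44≡18 → S
H(7)+W(22): 29≡3 → D

AWSD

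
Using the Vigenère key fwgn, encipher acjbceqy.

Repeat the key across the message: fwgnfwgn
a(0)+f(5): 5 → f
c(2)+w(22): 24 → y
j(9)+g(6): 15 → p
b(1)+n(13): 14 → o
c(2)+f(5): 7 → h
e(4)+w(22): 26≡0 → a
q(16)+g(6): 22 → w
y(24)+n(13): 37≡11 → l

fypohawl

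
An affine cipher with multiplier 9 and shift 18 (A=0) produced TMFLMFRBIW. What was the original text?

The inverse of 9 mod 26 is 3, since 9·3=27≡1. Apply D(y)=3·(y−18) mod 26:
T(19): 3·(19−18)=3 → D
M(12): 3·(12−18)=-18≡8 → I
F(5): 3·(5−18)=-39≡13 → N
L(11): 3·(11−18)=-21≡5 → F
M(12): 3·(12−18)=-18≡8 → I
F(5): 3·(5−18)=-39≡13 → N
R(17): 3·(17−18)=-3≡23 → X
B(1): 3·(1−18)=-51≡1 → B
I(8): 3·(8−18)=-30≡22 → W
W(22): 3·(22−18)=12 → M

DINFINXBWM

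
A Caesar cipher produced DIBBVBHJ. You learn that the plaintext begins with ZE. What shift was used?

4

From the crib: D(3)−Z(25)=-22≡4, so the shift is 4.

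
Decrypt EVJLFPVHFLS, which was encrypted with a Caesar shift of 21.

E(4): 4−21=-17≡9 → J
V(21): 21−21=0 → A
J(9): 9−21=-12≡14 → O
L(11): 11−21=-10≡16 → Q
F(5): 5−21=-16≡10 → K
P(15): 15−21=-6≡20 → U
V(21): 21−21=0 → A
H(7): 7−21=-14≡12 → M
F(5): 5−21=-16≡10 → K
L(11): 11−21=-10≡16 → Q
S(18): 18−21=-3≡23 → X

JAOQKUAMKQX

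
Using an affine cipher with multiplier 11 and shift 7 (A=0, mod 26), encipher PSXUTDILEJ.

QXATIORYZC

P(15): 11·15+7=172≡16 → Q
S(18): 11·18+7=205≡23 → X
X(23): 11·23+7=260≡0 → A
U(20): 11·20+7=227≡19 → T
T(19): 11·19+7=216≡8 → I
D(3): 11·3+7=40≡14 → O
I(8): 11·8+7=95≡17 → R
L(11): 11·11+7=128≡24 → Y
E(4): 11·4+7=51≡25 → Z
J(9): 11·9+7=106≡2 → C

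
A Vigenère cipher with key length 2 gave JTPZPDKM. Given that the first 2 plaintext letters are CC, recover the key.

HR

Subtract each crib letter from the matching ciphertext letter (mod 26):
J(9)−C(2)=7 → H
T(19)−C(2)=17 → R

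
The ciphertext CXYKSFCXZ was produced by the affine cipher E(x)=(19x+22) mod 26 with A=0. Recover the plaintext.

OLWYIVOLH

The inverse of 19 mod 26 is 11, since 19·11=209≡1. Apply D(y)=11·(y−22) mod 26:
C(2): 11·(2−22)=-220≡14 → O
X(23): 11·(23−22)=11 → L
Y(24): 11·(24−22)=22 → W
K(10): 11·(10−22)=-132≡24 → Y
S(18): 11·(18−22)=-44≡8 → I
F(5): 11·(5−22)=-187≡21 → V
C(2): 11·(2−22)=-220≡14 → O
X(23): 11·(23−22)=11 → L
Z(25): 11·(25−22)=33≡7 → H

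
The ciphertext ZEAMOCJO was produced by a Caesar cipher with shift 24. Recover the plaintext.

Z(25): 25−24=1 → B
E(4): 4−24=-20≡6 → G
A(0): 0−24=-24≡2 → C
M(12): 12−24=-12≡14 → O
O(14): 14−24=-10≡16 → Q
C(2): 2−24=-22≡4 → E
J(9): 9−24=-15≡11 → L
O(14): 14−24=-10≡16 → Q

BGCOQELQ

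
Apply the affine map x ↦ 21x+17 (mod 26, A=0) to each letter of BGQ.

MNP

B(1): 21·1+17=38≡12 → M
G(6): 21·6+17=143≡13 → N
Q(16): 21·16+17=353≡15 → P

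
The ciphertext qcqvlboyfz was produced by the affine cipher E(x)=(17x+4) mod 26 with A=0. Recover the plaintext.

The inverse of 17 mod 26 is 23, since 17·23=391≡1. Apply D(y)=23·(y−4) mod 26:
q(16): 23·(16−4)=276≡16 → q
c(2): 23·(2−4)=-46≡6 → g
q(16): 23·(16−4)=276≡16 → q
v(21): 23·(21−4)=391≡1 → b
l(11): 23·(11−4)=161≡5 → f
b(1): 23·(1−4)=-69≡9 → j
o(14): 23·(14−4)=230≡22 → w
y(24): 23·(24−4)=460≡18 → s
f(5): 23·(5−4)=23 → x
z(25): 23·(25−4)=483≡15 → p

qgqbfjwsxp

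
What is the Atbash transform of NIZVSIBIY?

MRAEHRYRB

N(13) → M(12)
I(8) → R(17)
Z(25) → A(0)
V(21) → E(4)
S(18) → H(7)
I(8) → R(17)
B(1) → Y(24)
I(8) → R(17)
Y(24) → B(1)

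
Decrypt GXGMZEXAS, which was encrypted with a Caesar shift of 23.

G(6): 6−23=-17≡9 → J
X(23): 23−23=0 → A
G(6): 6−23=-17≡9 → J
M(12): 12−23=-11≡15 → P
Z(25): 25−23=2 → C
E(4): 4−23=-19≡7 → H
X(23): 23−23=0 → A
A(0): 0−23=-23≡3 → D
S(18): 18−23=-5≡21 → V

JAJPCHADV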